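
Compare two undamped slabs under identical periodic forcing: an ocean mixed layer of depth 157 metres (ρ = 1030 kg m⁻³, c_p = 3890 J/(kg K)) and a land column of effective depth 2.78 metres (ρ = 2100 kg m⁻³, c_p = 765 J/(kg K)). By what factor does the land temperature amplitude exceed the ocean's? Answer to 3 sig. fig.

141

C_ocean = 1030 × 3890 × 157 = 6.29×10^8 J/(m²·K).
C_land = 2100 × 765 × 2.78 = 4.47×10^6 J/(m²·K).
Undamped amplitude ∝ 1/C, so A_land/A_ocean = C_ocean/C_land = 141.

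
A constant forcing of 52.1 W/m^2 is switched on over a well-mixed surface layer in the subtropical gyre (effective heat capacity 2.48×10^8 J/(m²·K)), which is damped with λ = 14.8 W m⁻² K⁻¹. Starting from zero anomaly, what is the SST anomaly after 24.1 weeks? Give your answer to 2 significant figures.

2.0 K

Areal heat capacity C = 2.48×10^8 J/(m²·K) (given).
τ = C / λ = 2.48×10^8 / 14.8 = 1.68×10^7 s.
Equilibrium anomaly ΔT_eq = F / λ = 52.1 / 14.8 = 3.52 K.
t = 24.1 weeks = 1.46×10^7 s, so t/τ = 0.870.
ΔT(t) = ΔT_eq (1 − e^(−t/τ)) = 3.52 × (1 − e^−0.870) = 2.05 K.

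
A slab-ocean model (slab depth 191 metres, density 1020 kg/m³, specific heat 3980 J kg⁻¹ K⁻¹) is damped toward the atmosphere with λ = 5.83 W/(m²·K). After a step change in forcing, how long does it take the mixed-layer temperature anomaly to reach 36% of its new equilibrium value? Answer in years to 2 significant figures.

Areal heat capacity C = ρ c_p D = 1020 × 3980 × 191 = 7.75×10^8 J/(m²·K).
τ = C / λ = 7.75×10^8 / 5.83 = 1.33×10^8 s.
Fraction reached: 1 − e^(−t/τ) = 0.36 ⇒ t = −τ ln(1 − 0.36) = τ × 0.446.
t = 5.94×10^7 s = 1.88 years.

1.9 years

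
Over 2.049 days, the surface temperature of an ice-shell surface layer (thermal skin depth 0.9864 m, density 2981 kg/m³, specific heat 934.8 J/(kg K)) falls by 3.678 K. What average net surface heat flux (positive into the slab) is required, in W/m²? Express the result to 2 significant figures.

-57

Areal heat capacity C = ρ c_p D = 2981 × 934.8 × 0.9864 = 2.75×10^6 J/(m²·K).
Required heat per unit area: Q = C ΔT = 2.75×10^6 × -3.678 = -1.01×10^7 J/m².
Flux F = Q / Δt = -1.01×10^7 / 1.77×10^5 s = -57.1 W/m².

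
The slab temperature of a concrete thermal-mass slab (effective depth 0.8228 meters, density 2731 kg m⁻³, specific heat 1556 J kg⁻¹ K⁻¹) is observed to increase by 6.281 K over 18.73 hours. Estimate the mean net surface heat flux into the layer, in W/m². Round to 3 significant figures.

Areal heat capacity C = ρ c_p D = 2731 × 1556 × 0.8228 = 3.50×10^6 J/(m²·K).
Required heat per unit area: Q = C ΔT = 3.50×10^6 × 6.281 = 2.20×10^7 J/m².
Flux F = Q / Δt = 2.20×10^7 / 67400 s = 326 W/m².

326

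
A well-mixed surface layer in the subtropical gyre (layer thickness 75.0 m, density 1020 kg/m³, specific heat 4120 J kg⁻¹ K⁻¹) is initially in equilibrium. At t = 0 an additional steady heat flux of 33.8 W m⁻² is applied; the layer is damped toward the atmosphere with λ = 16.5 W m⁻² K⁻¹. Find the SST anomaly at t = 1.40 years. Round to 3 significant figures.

Areal heat capacity C = ρ c_p D = 1020 × 4120 × 75.0 = 3.15×10^8 J m⁻² K⁻¹.
τ = C / λ = 3.15×10^8 / 16.5 = 1.91×10^7 s.
Equilibrium anomaly ΔT_eq = F / λ = 33.8 / 16.5 = 2.05 K.
t = 1.40 years = 4.42×10^7 s, so t/τ = 2.31.
ΔT(t) = ΔT_eq (1 − e^(−t/τ)) = 2.05 × (1 − e^−2.31) = 1.85 K.

1.85 K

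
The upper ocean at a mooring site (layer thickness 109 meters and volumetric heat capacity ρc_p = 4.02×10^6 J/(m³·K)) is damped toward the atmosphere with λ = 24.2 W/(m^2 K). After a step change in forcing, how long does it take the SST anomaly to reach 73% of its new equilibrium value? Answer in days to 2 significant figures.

Areal heat capacity C = ρc_p × D = 4.02×10^6 × 109 = 4.38×10^8 J/(m²·K).
τ = C / λ = 4.38×10^8 / 24.2 = 1.81×10^7 s.
Fraction reached: 1 − e^(−t/τ) = 0.73 ⇒ t = −τ ln(1 − 0.73) = τ × 1.31.
t = 2.37×10^7 s = 274 days.

270 days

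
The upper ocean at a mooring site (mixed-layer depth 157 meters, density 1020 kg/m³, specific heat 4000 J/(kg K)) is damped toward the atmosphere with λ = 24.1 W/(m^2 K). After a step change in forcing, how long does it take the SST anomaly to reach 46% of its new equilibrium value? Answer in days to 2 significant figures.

190 days

Areal heat capacity C = ρ c_p D = 1020 × 4000 × 157 = 6.41×10^8 J m⁻² K⁻¹.
τ = C / λ = 6.41×10^8 / 24.1 = 2.66×10^7 s.
Fraction reached: 1 − e^(−t/τ) = 0.46 ⇒ t = −τ ln(1 − 0.46) = τ × 0.616.
t = 1.64×10^7 s = 190 days.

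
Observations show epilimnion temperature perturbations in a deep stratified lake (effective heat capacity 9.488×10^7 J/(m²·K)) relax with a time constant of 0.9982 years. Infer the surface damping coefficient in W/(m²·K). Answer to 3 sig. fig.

Areal heat capacity C = 9.488×10^7 J/(m²·K) (given).
τ = 0.9982 years = 3.15×10^7 s.
λ = C / τ = 9.49×10^7 / 3.15×10^7 = 3.01 W/(m²·K).

3.01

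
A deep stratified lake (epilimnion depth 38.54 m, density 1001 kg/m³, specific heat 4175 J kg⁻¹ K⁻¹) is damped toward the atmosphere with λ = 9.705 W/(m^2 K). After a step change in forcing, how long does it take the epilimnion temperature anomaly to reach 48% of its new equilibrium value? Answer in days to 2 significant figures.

130 days

Areal heat capacity C = ρ c_p D = 1001 × 4175 × 38.54 = 1.61×10^8 J/(m^2 K).
τ = C / λ = 1.61×10^8 / 9.705 = 1.66×10^7 s.
Fraction reached: 1 − e^(−t/τ) = 0.48 ⇒ t = −τ ln(1 − 0.48) = τ × 0.654.
t = 1.09×10^7 s = 126 days.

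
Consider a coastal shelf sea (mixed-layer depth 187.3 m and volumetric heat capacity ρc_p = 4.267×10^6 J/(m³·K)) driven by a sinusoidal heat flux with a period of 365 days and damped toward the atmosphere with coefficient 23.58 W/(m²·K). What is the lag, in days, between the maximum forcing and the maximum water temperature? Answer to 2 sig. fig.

Areal heat capacity C = ρc_p × D = 4.267×10^6 × 187.3 = 7.99×10^8 J/(m^2 K).
ω = 2π / 3.15×10^7 s = 1.99×10^-7 s⁻¹.
Phase lag φ = arctan(Cω/λ) = arctan(159/23.58) = 1.42 rad.
Time lag = φ / ω = 1.42 / 1.99×10^-7 = 7.15×10^6 s = 82.7 days.

83 days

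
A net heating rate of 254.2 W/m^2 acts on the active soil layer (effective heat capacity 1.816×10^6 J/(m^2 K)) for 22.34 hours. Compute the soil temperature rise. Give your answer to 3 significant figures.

Areal heat capacity C = 1.816×10^6 J/(m^2 K) (given).
Net heat input Q = F Δt = 254.2 × (22.34 hours × 3600 s/hour) = 2.04×10^7 J/m².
ΔT = Q / C = 2.04×10^7 / 1.82×10^6 = 11.3 K.

11.3 K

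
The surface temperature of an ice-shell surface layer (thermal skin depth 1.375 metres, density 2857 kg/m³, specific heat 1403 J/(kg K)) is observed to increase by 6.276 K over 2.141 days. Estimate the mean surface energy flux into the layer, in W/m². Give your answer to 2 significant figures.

Areal heat capacity C = ρ c_p D = 2857 × 1403 × 1.375 = 5.51×10^6 J m⁻² K⁻¹.
Required heat per unit area: Q = C ΔT = 5.51×10^6 × 6.276 = 3.46×10^7 J/m².
Flux F = Q / Δt = 3.46×10^7 / 1.85×10^5 s = 187 W/m².

190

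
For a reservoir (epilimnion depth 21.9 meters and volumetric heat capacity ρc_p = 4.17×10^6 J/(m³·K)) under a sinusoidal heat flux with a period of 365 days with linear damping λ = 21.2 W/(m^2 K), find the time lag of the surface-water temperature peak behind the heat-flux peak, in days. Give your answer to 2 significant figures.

41 days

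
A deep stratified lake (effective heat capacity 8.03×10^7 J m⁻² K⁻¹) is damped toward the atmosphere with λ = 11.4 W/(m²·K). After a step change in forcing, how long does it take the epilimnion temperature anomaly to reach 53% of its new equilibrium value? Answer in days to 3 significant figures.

Areal heat capacity C = 8.03×10^7 J m⁻² K⁻¹ (given).
τ = C / λ = 8.03×10^7 / 11.4 = 7.04×10^6 s.
Fraction reached: 1 − e^(−t/τ) = 0.53 ⇒ t = −τ ln(1 − 0.53) = τ × 0.755.
t = 5.32×10^6 s = 61.6 days.

61.6 days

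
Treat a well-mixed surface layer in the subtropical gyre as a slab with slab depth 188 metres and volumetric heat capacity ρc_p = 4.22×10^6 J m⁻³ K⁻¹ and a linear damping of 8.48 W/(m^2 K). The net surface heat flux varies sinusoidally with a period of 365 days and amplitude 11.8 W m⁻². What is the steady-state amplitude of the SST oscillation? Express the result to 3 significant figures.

0.0745 K

Areal heat capacity C = ρc_p × D = 4.22×10^6 × 188 = 7.93×10^8 J m⁻² K⁻¹.
Angular frequency ω = 2π / T = 2π / 3.15×10^7 s = 1.99×10^-7 s⁻¹.
√((Cω)² + λ²) = √((158)² + 8.48²) = 158 W/(m²·K).
Amplitude A = F₀ / √((Cω)²+λ²) = 11.8 / 158 = 0.0745 K.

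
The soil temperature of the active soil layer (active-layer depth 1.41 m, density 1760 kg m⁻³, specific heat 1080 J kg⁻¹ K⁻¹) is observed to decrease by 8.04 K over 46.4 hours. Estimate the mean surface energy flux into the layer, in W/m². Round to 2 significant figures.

Areal heat capacity C = ρ c_p D = 1760 × 1080 × 1.41 = 2.68×10^6 J/(m²·K).
Required heat per unit area: Q = C ΔT = 2.68×10^6 × -8.04 = -2.15×10^7 J/m².
Flux F = Q / Δt = -2.15×10^7 / 1.67×10^5 s = -129 W/m².

-130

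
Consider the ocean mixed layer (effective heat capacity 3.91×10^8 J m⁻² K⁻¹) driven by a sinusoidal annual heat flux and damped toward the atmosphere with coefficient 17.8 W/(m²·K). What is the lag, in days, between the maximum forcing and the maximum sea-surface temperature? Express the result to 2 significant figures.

78 days

Areal heat capacity C = 3.91×10^8 J m⁻² K⁻¹ (given).
ω = 2π / 3.15×10^7 s = 1.99×10^-7 s⁻¹.
Phase lag φ = arctan(Cω/λ) = arctan(77.9/17.8) = 1.35 rad.
Time lag = φ / ω = 1.35 / 1.99×10^-7 = 6.76×10^6 s = 78.2 days.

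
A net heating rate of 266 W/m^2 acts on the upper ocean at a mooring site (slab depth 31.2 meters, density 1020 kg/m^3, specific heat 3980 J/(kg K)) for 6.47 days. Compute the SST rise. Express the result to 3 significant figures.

1.17 K

Areal heat capacity C = ρ c_p D = 1020 × 3980 × 31.2 = 1.27×10^8 J m⁻² K⁻¹.
Net heat input Q = F Δt = 266 × (6.47 days × 86400 s/day) = 1.49×10^8 J/m².
ΔT = Q / C = 1.49×10^8 / 1.27×10^8 = 1.17 K.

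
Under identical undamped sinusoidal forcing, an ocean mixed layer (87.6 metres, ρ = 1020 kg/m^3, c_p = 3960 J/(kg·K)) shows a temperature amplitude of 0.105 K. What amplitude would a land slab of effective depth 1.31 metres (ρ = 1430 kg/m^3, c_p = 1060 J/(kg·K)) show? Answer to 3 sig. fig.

18.7 K

C_ocean = 3.54×10^8 J/(m²·K); C_land = 1.99×10^6 J/(m²·K).
A ∝ 1/C ⇒ A_land = A_ocean × C_ocean/C_land = 0.105 × 178 = 18.7 K.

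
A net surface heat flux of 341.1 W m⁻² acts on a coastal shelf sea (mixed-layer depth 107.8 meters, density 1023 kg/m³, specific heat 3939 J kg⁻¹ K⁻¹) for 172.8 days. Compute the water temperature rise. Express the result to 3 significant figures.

11.7 K

Areal heat capacity C = ρ c_p D = 1023 × 3939 × 107.8 = 4.34×10^8 J/(m²·K).
Net heat input Q = F Δt = 341.1 × (172.8 days × 86400 s/day) = 5.09×10^9 J/m².
ΔT = Q / C = 5.09×10^9 / 4.34×10^8 = 11.7 K.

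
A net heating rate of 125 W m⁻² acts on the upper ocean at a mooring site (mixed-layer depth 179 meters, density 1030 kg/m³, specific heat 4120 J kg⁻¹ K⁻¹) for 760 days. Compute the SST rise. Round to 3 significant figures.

10.8 K

Areal heat capacity C = ρ c_p D = 1030 × 4120 × 179 = 7.60×10^8 J/(m^2 K).
Net heat input Q = F Δt = 125 × (760 days × 86400 s/day) = 8.21×10^9 J/m².
ΔT = Q / C = 8.21×10^9 / 7.60×10^8 = 10.8 K.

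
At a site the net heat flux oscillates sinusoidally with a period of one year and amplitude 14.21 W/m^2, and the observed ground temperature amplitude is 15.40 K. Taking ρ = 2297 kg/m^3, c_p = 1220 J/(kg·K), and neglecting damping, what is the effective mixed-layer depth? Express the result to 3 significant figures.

ω = 2π / 3.15×10^7 s = 1.99×10^-7 s⁻¹.
Required C = F₀ / (A ω) = 14.21 / (15.40 × 1.99×10^-7) = 4.63×10^6 J/(m²·K).
D = C / (ρ c_p) = 4.63×10^6 / (2297 × 1220) = 1.65 m.

1.65 m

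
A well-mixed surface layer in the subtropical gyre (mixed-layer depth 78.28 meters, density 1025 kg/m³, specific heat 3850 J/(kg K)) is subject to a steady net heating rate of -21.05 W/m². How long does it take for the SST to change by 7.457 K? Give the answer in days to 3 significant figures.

Areal heat capacity C = ρ c_p D = 1025 × 3850 × 78.28 = 3.09×10^8 J/(m^2 K).
Time required: Δt = C ΔT / F = 3.09×10^8 × -7.457 / -21.05 = 1.09×10^8 s.
In days: 1.09×10^8 s / (86400 s/day) = 1270 days.

1270 days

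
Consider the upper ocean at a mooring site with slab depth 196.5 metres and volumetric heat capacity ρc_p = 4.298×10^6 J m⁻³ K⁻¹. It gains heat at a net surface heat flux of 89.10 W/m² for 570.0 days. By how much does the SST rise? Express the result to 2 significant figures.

Areal heat capacity C = ρc_p × D = 4.298×10^6 × 196.5 = 8.45×10^8 J m⁻² K⁻¹.
Net heat input Q = F Δt = 89.10 × (570.0 days × 86400 s/day) = 4.39×10^9 J/m².
ΔT = Q / C = 4.39×10^9 / 8.45×10^8 = 5.20 K.

5.2 K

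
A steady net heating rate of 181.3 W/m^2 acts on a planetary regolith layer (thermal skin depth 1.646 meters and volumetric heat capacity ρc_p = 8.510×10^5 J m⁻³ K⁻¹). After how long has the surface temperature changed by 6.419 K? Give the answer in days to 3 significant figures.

0.574 days

Areal heat capacity C = ρc_p × D = 8.510×10^5 × 1.646 = 1.40×10^6 J/(m²·K).
Time required: Δt = C ΔT / F = 1.40×10^6 × 6.419 / 181.3 = 49600 s.
In days: 49600 s / (86400 s/day) = 0.574 days.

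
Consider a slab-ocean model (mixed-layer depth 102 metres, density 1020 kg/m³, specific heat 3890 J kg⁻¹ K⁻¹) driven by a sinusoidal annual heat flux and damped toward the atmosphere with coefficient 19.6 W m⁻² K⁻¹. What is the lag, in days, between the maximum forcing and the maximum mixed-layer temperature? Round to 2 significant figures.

Areal heat capacity C = ρ c_p D = 1020 × 3890 × 102 = 4.05×10^8 J m⁻² K⁻¹.
ω = 2π / 3.15×10^7 s = 1.99×10^-7 s⁻¹.
Phase lag φ = arctan(Cω/λ) = arctan(80.6/19.6) = 1.33 rad.
Time lag = φ / ω = 1.33 / 1.99×10^-7 = 6.69×10^6 s = 77.4 days.

77 days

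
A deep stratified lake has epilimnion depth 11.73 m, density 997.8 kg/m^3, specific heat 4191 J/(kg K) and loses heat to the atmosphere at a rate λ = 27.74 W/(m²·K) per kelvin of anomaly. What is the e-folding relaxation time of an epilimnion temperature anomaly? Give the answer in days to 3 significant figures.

20.5 days

Areal heat capacity C = ρ c_p D = 997.8 × 4191 × 11.73 = 4.91×10^7 J/(m^2 K).
Relaxation time τ = C / λ = 4.91×10^7 / 27.74 = 1.77×10^6 s.
In days: 1.77×10^6 s / (86400 s/day) = 20.5 days.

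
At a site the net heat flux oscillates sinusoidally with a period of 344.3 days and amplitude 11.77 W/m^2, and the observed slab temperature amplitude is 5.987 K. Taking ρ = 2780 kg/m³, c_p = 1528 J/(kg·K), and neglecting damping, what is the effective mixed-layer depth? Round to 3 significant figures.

2.19 m

ω = 2π / 2.97×10^7 s = 2.11×10^-7 s⁻¹.
Required C = F₀ / (A ω) = 11.77 / (5.987 × 2.11×10^-7) = 9.31×10^6 J/(m²·K).
D = C / (ρ c_p) = 9.31×10^6 / (2780 × 1528) = 2.19 m.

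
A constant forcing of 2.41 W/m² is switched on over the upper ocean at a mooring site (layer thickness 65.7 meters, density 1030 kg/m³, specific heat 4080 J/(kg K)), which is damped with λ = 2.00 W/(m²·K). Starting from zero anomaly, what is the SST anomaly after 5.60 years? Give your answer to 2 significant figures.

0.87 K

Areal heat capacity C = ρ c_p D = 1030 × 4080 × 65.7 = 2.76×10^8 J/(m²·K).
τ = C / λ = 2.76×10^8 / 2.00 = 1.38×10^8 s.
Equilibrium anomaly ΔT_eq = F / λ = 2.41 / 2.00 = 1.20 K.
t = 5.60 years = 1.77×10^8 s, so t/τ = 1.28.
ΔT(t) = ΔT_eq (1 − e^(−t/τ)) = 1.20 × (1 − e^−1.28) = 0.870 K.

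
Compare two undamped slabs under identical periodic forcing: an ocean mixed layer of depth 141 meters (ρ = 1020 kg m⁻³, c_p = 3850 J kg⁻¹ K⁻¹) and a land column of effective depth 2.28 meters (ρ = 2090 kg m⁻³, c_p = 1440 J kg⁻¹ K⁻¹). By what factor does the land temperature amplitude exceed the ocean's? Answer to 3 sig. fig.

C_ocean = 1020 × 3850 × 141 = 5.54×10^8 J/(m²·K).
C_land = 2090 × 1440 × 2.28 = 6.86×10^6 J/(m²·K).
Undamped amplitude ∝ 1/C, so A_land/A_ocean = C_ocean/C_land = 80.7.

80.7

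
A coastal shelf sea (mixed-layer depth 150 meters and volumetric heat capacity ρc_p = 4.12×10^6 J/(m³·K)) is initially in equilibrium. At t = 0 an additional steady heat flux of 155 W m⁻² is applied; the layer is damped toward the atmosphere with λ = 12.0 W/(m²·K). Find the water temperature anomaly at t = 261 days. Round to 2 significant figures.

4.6 K

Areal heat capacity C = ρc_p × D = 4.12×10^6 × 150 = 6.18×10^8 J/(m²·K).
τ = C / λ = 6.18×10^8 / 12.0 = 5.15×10^7 s.
Equilibrium anomaly ΔT_eq = F / λ = 155 / 12.0 = 12.9 K.
t = 261 days = 2.26×10^7 s, so t/τ = 0.438.
ΔT(t) = ΔT_eq (1 − e^(−t/τ)) = 12.9 × (1 − e^−0.438) = 4.58 K.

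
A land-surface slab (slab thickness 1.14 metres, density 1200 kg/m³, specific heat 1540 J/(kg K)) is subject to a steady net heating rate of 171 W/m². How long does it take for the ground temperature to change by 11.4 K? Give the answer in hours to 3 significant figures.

39.0 hours

Areal heat capacity C = ρ c_p D = 1200 × 1540 × 1.14 = 2.11×10^6 J m⁻² K⁻¹.
Time required: Δt = C ΔT / F = 2.11×10^6 × 11.4 / 171 = 1.40×10^5 s.
In hours: 1.40×10^5 s / (3600 s/hour) = 39.0 hours.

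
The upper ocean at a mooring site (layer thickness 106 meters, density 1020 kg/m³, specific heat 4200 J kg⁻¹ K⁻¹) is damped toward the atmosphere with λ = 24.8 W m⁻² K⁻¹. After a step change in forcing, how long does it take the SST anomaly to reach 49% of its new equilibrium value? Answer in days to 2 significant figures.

140 days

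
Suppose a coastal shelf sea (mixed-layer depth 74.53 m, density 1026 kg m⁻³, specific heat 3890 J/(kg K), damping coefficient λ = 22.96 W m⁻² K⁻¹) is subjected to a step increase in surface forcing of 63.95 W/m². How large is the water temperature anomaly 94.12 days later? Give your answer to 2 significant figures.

Areal heat capacity C = ρ c_p D = 1026 × 3890 × 74.53 = 2.97×10^8 J/(m^2 K).
τ = C / λ = 2.97×10^8 / 22.96 = 1.30×10^7 s.
Equilibrium anomaly ΔT_eq = F / λ = 63.95 / 22.96 = 2.79 K.
t = 94.12 days = 8.13×10^6 s, so t/τ = 0.628.
ΔT(t) = ΔT_eq (1 − e^(−t/τ)) = 2.79 × (1 − e^−0.628) = 1.30 K.

1.3 K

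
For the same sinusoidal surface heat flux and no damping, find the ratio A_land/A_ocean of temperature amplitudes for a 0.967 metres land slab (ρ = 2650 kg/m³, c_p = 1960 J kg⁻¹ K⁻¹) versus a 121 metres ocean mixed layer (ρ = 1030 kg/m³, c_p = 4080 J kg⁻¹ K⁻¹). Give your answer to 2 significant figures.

100

C_ocean = 1030 × 4080 × 121 = 5.08×10^8 J/(m²·K).
C_land = 2650 × 1960 × 0.967 = 5.02×10^6 J/(m²·K).
Undamped amplitude ∝ 1/C, so A_land/A_ocean = C_ocean/C_land = 101.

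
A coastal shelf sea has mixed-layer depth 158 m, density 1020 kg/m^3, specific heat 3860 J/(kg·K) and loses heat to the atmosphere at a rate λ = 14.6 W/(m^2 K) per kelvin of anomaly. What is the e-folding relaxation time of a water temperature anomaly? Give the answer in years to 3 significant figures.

1.35 years

Areal heat capacity C = ρ c_p D = 1020 × 3860 × 158 = 6.22×10^8 J m⁻² K⁻¹.
Relaxation time τ = C / λ = 6.22×10^8 / 14.6 = 4.26×10^7 s.
In years: 4.26×10^7 s / (3.156×10^7 s/year) = 1.35 years.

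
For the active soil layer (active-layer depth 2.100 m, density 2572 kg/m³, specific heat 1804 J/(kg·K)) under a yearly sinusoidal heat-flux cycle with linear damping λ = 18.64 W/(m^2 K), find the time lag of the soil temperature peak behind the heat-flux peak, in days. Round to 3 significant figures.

Areal heat capacity C = ρ c_p D = 2572 × 1804 × 2.100 = 9.74×10^6 J/(m²·K).
ω = 2π / 3.15×10^7 s = 1.99×10^-7 s⁻¹.
Phase lag φ = arctan(Cω/λ) = arctan(1.94/18.64) = 0.104 rad.
Time lag = φ / ω = 0.104 / 1.99×10^-7 = 5.21×10^5 s = 6.03 days.

6.03 days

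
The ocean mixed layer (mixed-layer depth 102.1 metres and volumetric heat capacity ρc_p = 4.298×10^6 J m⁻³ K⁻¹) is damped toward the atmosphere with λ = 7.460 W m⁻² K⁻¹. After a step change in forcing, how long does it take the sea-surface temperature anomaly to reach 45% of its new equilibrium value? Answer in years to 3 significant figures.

1.11 years

Areal heat capacity C = ρc_p × D = 4.298×10^6 × 102.1 = 4.39×10^8 J m⁻² K⁻¹.
τ = C / λ = 4.39×10^8 / 7.460 = 5.88×10^7 s.
Fraction reached: 1 − e^(−t/τ) = 0.45 ⇒ t = −τ ln(1 − 0.45) = τ × 0.598.
t = 3.52×10^7 s = 1.11 years.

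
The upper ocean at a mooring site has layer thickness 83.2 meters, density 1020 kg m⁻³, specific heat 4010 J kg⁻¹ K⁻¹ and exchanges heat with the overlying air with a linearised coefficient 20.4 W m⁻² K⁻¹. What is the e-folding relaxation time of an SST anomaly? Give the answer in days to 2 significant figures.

Areal heat capacity C = ρ c_p D = 1020 × 4010 × 83.2 = 3.40×10^8 J/(m²·K).
Relaxation time τ = C / λ = 3.40×10^8 / 20.4 = 1.67×10^7 s.
In days: 1.67×10^7 s / (86400 s/day) = 193 days.

190 days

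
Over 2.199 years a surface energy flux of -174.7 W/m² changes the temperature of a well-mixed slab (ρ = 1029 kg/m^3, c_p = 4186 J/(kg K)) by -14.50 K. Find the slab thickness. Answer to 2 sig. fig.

Heat input Q = F Δt = -174.7 × 6.94×10^7 s = -1.21×10^10 J/m².
Required areal heat capacity C = Q / ΔT = 8.36×10^8 J/(m²·K).
Depth D = C / (ρ c_p) = 8.36×10^8 / (1029 × 4186) = 194 m.

190 m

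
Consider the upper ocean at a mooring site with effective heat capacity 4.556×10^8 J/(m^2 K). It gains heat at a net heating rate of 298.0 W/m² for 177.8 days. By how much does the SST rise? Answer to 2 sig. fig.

Areal heat capacity C = 4.556×10^8 J/(m^2 K) (given).
Net heat input Q = F Δt = 298.0 × (177.8 days × 86400 s/day) = 4.58×10^9 J/m².
ΔT = Q / C = 4.58×10^9 / 4.56×10^8 = 10.0 K.

10 K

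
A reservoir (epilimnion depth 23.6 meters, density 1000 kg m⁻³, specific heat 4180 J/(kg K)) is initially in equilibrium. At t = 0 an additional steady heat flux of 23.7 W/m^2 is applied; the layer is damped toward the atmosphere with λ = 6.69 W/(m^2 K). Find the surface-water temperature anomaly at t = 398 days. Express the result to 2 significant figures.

Areal heat capacity C = ρ c_p D = 1000 × 4180 × 23.6 = 9.86×10^7 J m⁻² K⁻¹.
τ = C / λ = 9.86×10^7 / 6.69 = 1.47×10^7 s.
Equilibrium anomaly ΔT_eq = F / λ = 23.7 / 6.69 = 3.54 K.
t = 398 days = 3.44×10^7 s, so t/τ = 2.33.
ΔT(t) = ΔT_eq (1 − e^(−t/τ)) = 3.54 × (1 − e^−2.33) = 3.20 K.

3.2 K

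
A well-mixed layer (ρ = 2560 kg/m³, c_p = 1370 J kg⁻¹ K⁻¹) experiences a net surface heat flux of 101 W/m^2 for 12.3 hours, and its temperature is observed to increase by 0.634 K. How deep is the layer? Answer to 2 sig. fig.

2.0 m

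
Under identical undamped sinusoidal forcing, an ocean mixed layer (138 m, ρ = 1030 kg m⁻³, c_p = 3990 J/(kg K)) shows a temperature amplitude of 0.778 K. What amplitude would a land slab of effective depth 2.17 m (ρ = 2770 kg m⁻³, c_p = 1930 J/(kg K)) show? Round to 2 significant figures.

38 K

C_ocean = 5.67×10^8 J/(m²·K); C_land = 1.16×10^7 J/(m²·K).
A ∝ 1/C ⇒ A_land = A_ocean × C_ocean/C_land = 0.778 × 48.9 = 38.0 K.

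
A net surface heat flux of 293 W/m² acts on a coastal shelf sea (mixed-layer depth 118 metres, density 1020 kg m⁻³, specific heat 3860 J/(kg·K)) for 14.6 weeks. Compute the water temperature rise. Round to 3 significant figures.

5.57 K

Areal heat capacity C = ρ c_p D = 1020 × 3860 × 118 = 4.65×10^8 J/(m²·K).
Net heat input Q = F Δt = 293 × (14.6 weeks × 6.048×10^5 s/week) = 2.59×10^9 J/m².
ΔT = Q / C = 2.59×10^9 / 4.65×10^8 = 5.57 K.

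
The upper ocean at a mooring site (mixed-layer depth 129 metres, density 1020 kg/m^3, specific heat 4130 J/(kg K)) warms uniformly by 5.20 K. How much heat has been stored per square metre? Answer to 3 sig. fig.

2.83×10^9

Areal heat capacity C = ρ c_p D = 1020 × 4130 × 129 = 5.43×10^8 J/(m²·K).
ΔQ = C ΔT = 5.43×10^8 × 5.20 = 2.83×10^9 J/m².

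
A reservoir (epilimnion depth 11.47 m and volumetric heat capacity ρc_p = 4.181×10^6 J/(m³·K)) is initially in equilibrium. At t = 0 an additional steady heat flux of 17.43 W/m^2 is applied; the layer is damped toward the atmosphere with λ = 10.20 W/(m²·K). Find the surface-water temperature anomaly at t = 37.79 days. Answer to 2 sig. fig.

0.86 K

Areal heat capacity C = ρc_p × D = 4.181×10^6 × 11.47 = 4.80×10^7 J m⁻² K⁻¹.
τ = C / λ = 4.80×10^7 / 10.20 = 4.70×10^6 s.
Equilibrium anomaly ΔT_eq = F / λ = 17.43 / 10.20 = 1.71 K.
t = 37.79 days = 3.27×10^6 s, so t/τ = 0.694.
ΔT(t) = ΔT_eq (1 − e^(−t/τ)) = 1.71 × (1 − e^−0.694) = 0.856 K.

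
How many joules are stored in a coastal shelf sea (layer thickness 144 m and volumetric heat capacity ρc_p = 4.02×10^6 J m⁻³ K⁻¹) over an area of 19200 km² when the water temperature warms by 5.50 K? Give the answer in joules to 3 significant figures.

6.11×10^19 J

Areal heat capacity C = ρc_p × D = 4.02×10^6 × 144 = 5.79×10^8 J/(m²·K).
Heat per unit area: q = C ΔT = 5.79×10^8 × 5.50 = 3.18×10^9 J/m².
Total heat: Q = q × A = 3.18×10^9 × (19200 × 10⁶ m²) = 6.11×10^19 J.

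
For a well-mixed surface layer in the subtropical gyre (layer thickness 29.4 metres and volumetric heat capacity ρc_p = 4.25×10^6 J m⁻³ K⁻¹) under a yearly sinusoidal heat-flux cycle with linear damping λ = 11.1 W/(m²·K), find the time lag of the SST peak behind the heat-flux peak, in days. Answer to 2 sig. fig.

Areal heat capacity C = ρc_p × D = 4.25×10^6 × 29.4 = 1.25×10^8 J m⁻² K⁻¹.
ω = 2π / 3.15×10^7 s = 1.99×10^-7 s⁻¹.
Phase lag φ = arctan(Cω/λ) = arctan(24.9/11.1) = 1.15 rad.
Time lag = φ / ω = 1.15 / 1.99×10^-7 = 5.78×10^6 s = 66.9 days.

67 days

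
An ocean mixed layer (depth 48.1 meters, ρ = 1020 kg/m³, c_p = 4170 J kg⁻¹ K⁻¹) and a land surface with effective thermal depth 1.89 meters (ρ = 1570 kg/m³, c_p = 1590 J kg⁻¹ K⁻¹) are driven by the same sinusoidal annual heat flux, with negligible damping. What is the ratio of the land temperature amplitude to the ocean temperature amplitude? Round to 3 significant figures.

C_ocean = 1020 × 4170 × 48.1 = 2.05×10^8 J/(m²·K).
C_land = 1570 × 1590 × 1.89 = 4.72×10^6 J/(m²·K).
Undamped amplitude ∝ 1/C, so A_land/A_ocean = C_ocean/C_land = 43.4.

43.4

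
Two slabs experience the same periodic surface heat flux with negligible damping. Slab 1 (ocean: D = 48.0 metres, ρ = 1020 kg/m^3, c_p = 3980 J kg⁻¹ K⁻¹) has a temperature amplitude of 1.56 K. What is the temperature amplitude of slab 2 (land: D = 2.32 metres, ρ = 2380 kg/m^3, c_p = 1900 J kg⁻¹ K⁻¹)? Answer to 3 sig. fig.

29.0 K

C_ocean = 1.95×10^8 J/(m²·K); C_land = 1.05×10^7 J/(m²·K).
A ∝ 1/C ⇒ A_land = A_ocean × C_ocean/C_land = 1.56 × 18.6 = 29.0 K.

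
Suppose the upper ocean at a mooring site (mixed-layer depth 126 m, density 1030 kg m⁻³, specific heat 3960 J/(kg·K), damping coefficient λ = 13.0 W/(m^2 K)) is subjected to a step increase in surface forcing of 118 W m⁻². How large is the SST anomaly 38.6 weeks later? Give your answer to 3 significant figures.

4.05 K

Areal heat capacity C = ρ c_p D = 1030 × 3960 × 126 = 5.14×10^8 J/(m^2 K).
τ = C / λ = 5.14×10^8 / 13.0 = 3.95×10^7 s.
Equilibrium anomaly ΔT_eq = F / λ = 118 / 13.0 = 9.08 K.
t = 38.6 weeks = 2.33×10^7 s, so t/τ = 0.591.
ΔT(t) = ΔT_eq (1 − e^(−t/τ)) = 9.08 × (1 − e^−0.591) = 4.05 K.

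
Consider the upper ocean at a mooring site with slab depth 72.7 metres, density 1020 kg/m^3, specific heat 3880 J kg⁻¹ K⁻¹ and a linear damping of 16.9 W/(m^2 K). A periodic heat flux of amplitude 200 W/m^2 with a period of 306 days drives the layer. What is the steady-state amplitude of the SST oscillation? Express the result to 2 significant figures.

2.8 K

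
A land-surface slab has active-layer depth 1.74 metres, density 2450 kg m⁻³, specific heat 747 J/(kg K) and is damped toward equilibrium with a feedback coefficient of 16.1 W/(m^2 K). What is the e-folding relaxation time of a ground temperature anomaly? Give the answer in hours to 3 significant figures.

54.9 hours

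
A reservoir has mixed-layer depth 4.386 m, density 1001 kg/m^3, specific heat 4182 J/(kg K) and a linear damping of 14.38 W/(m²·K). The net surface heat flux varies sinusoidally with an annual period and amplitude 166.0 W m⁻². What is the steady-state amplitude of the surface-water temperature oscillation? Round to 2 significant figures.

11 K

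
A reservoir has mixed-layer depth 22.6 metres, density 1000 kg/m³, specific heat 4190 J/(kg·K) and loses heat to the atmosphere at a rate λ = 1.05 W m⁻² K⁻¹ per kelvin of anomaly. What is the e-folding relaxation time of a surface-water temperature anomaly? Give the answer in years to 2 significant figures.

Areal heat capacity C = ρ c_p D = 1000 × 4190 × 22.6 = 9.47×10^7 J/(m^2 K).
Relaxation time τ = C / λ = 9.47×10^7 / 1.05 = 9.02×10^7 s.
In years: 9.02×10^7 s / (3.156×10^7 s/year) = 2.86 years.

2.9 years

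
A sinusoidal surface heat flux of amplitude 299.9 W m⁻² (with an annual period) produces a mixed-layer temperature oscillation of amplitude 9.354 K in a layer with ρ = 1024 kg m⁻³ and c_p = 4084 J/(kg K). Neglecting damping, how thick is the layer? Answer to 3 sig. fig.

38.5 m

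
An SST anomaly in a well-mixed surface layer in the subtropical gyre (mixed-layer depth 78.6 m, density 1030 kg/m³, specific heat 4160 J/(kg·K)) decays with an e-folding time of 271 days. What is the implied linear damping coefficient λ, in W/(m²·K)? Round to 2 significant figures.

Areal heat capacity C = ρ c_p D = 1030 × 4160 × 78.6 = 3.37×10^8 J/(m^2 K).
τ = 271 days = 2.34×10^7 s.
λ = C / τ = 3.37×10^8 / 2.34×10^7 = 14.4 W/(m²·K).

14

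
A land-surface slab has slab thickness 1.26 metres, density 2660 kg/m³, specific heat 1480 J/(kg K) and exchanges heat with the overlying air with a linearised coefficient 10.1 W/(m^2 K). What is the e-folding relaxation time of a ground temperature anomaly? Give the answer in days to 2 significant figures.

5.7 days

Areal heat capacity C = ρ c_p D = 2660 × 1480 × 1.26 = 4.96×10^6 J/(m^2 K).
Relaxation time τ = C / λ = 4.96×10^6 / 10.1 = 4.91×10^5 s.
In days: 4.91×10^5 s / (86400 s/day) = 5.68 days.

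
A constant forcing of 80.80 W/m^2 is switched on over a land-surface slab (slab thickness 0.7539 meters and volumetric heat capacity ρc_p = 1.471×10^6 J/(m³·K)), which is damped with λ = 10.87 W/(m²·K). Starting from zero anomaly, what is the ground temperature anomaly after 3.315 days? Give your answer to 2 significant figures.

Areal heat capacity C = ρc_p × D = 1.471×10^6 × 0.7539 = 1.11×10^6 J m⁻² K⁻¹.
τ = C / λ = 1.11×10^6 / 10.87 = 1.02×10^5 s.
Equilibrium anomaly ΔT_eq = F / λ = 80.80 / 10.87 = 7.43 K.
t = 3.315 days = 2.86×10^5 s, so t/τ = 2.81.
ΔT(t) = ΔT_eq (1 − e^(−t/τ)) = 7.43 × (1 − e^−2.81) = 6.98 K.

7.0 K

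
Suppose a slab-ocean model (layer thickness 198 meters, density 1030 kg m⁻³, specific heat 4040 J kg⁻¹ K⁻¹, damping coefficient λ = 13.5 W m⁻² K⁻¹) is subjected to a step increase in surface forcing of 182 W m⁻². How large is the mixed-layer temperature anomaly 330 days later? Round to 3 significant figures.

5.03 K

Areal heat capacity C = ρ c_p D = 1030 × 4040 × 198 = 8.24×10^8 J m⁻² K⁻¹.
τ = C / λ = 8.24×10^8 / 13.5 = 6.10×10^7 s.
Equilibrium anomaly ΔT_eq = F / λ = 182 / 13.5 = 13.5 K.
t = 330 days = 2.85×10^7 s, so t/τ = 0.467.
ΔT(t) = ΔT_eq (1 − e^(−t/τ)) = 13.5 × (1 − e^−0.467) = 5.03 K.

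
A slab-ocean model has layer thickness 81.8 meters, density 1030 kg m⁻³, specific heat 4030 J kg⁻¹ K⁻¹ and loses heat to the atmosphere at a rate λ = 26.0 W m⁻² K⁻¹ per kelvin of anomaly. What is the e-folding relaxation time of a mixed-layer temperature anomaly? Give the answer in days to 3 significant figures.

151 days

Areal heat capacity C = ρ c_p D = 1030 × 4030 × 81.8 = 3.40×10^8 J m⁻² K⁻¹.
Relaxation time τ = C / λ = 3.40×10^8 / 26.0 = 1.31×10^7 s.
In days: 1.31×10^7 s / (86400 s/day) = 151 days.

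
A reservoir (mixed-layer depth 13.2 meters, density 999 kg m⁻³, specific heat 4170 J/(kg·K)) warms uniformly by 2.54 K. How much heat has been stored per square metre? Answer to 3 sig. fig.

1.40×10^8

Areal heat capacity C = ρ c_p D = 999 × 4170 × 13.2 = 5.50×10^7 J/(m²·K).
ΔQ = C ΔT = 5.50×10^7 × 2.54 = 1.40×10^8 J/m².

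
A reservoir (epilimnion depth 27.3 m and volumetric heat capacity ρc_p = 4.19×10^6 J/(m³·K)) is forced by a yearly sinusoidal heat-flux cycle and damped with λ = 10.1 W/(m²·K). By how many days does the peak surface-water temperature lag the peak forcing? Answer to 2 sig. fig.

67 days

Areal heat capacity C = ρc_p × D = 4.19×10^6 × 27.3 = 1.14×10^8 J/(m^2 K).
ω = 2π / 3.15×10^7 s = 1.99×10^-7 s⁻¹.
Phase lag φ = arctan(Cω/λ) = arctan(22.8/10.1) = 1.15 rad.
Time lag = φ / ω = 1.15 / 1.99×10^-7 = 5.79×10^6 s = 67.0 days.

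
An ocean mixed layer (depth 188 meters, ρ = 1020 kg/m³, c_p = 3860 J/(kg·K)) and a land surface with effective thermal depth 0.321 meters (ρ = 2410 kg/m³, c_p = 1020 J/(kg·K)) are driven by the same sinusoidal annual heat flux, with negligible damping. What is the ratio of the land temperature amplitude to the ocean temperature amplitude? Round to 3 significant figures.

C_ocean = 1020 × 3860 × 188 = 7.40×10^8 J/(m²·K).
C_land = 2410 × 1020 × 0.321 = 7.89×10^5 J/(m²·K).
Undamped amplitude ∝ 1/C, so A_land/A_ocean = C_ocean/C_land = 938.

938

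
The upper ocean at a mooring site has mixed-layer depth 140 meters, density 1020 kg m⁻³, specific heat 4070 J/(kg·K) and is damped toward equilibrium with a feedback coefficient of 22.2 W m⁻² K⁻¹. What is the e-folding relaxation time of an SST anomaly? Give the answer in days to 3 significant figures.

Areal heat capacity C = ρ c_p D = 1020 × 4070 × 140 = 5.81×10^8 J m⁻² K⁻¹.
Relaxation time τ = C / λ = 5.81×10^8 / 22.2 = 2.62×10^7 s.
In days: 2.62×10^7 s / (86400 s/day) = 303 days.

303 days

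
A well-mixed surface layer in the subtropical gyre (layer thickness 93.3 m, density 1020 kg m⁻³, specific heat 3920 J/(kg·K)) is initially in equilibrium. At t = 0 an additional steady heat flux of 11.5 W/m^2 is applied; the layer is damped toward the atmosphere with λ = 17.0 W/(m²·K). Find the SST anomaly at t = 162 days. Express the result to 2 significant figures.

Areal heat capacity C = ρ c_p D = 1020 × 3920 × 93.3 = 3.73×10^8 J/(m^2 K).
τ = C / λ = 3.73×10^8 / 17.0 = 2.19×10^7 s.
Equilibrium anomaly ΔT_eq = F / λ = 11.5 / 17.0 = 0.676 K.
t = 162 days = 1.40×10^7 s, so t/τ = 0.638.
ΔT(t) = ΔT_eq (1 − e^(−t/τ)) = 0.676 × (1 − e^−0.638) = 0.319 K.

0.32 K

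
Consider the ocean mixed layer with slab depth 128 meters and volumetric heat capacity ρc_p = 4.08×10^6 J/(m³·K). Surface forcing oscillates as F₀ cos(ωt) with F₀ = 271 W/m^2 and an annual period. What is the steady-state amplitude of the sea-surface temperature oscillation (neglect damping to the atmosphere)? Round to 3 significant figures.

Areal heat capacity C = ρc_p × D = 4.08×10^6 × 128 = 5.22×10^8 J/(m²·K).
Angular frequency ω = 2π / T = 2π / 3.15×10^7 s = 1.99×10^-7 s⁻¹.
Cω = 5.22×10^8 × 1.99×10^-7 = 104 W/(m²·K).
Amplitude A = F₀ / (Cω) = 271 / 104 = 2.60 K.

2.60 K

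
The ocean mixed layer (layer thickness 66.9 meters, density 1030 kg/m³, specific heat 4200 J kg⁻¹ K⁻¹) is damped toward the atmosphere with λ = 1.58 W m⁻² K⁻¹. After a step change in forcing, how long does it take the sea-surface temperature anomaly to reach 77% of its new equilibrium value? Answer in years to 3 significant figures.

Areal heat capacity C = ρ c_p D = 1030 × 4200 × 66.9 = 2.89×10^8 J/(m²·K).
τ = C / λ = 2.89×10^8 / 1.58 = 1.83×10^8 s.
Fraction reached: 1 − e^(−t/τ) = 0.77 ⇒ t = −τ ln(1 − 0.77) = τ × 1.47.
t = 2.69×10^8 s = 8.53 years.

8.53 years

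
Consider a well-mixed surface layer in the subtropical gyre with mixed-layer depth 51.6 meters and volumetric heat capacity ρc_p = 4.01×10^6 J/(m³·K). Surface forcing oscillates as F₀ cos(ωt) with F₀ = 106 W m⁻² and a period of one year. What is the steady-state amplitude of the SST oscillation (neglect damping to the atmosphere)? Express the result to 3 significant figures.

Areal heat capacity C = ρc_p × D = 4.01×10^6 × 51.6 = 2.07×10^8 J/(m^2 K).
Angular frequency ω = 2π / T = 2π / 3.15×10^7 s = 1.99×10^-7 s⁻¹.
Cω = 2.07×10^8 × 1.99×10^-7 = 41.2 W/(m²·K).
Amplitude A = F₀ / (Cω) = 106 / 41.2 = 2.57 K.

2.57 K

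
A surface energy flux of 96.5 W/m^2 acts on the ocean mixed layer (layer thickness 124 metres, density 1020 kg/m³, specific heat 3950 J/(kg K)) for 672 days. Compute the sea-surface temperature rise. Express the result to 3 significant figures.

11.2 K

Areal heat capacity C = ρ c_p D = 1020 × 3950 × 124 = 5.00×10^8 J m⁻² K⁻¹.
Net heat input Q = F Δt = 96.5 × (672 days × 86400 s/day) = 5.60×10^9 J/m².
ΔT = Q / C = 5.60×10^9 / 5.00×10^8 = 11.2 K.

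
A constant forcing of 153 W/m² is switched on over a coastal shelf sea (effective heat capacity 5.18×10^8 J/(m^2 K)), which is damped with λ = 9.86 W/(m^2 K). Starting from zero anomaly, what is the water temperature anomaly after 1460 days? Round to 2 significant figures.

14 K

Areal heat capacity C = 5.18×10^8 J/(m^2 K) (given).
τ = C / λ = 5.18×10^8 / 9.86 = 5.25×10^7 s.
Equilibrium anomaly ΔT_eq = F / λ = 153 / 9.86 = 15.5 K.
t = 1460 days = 1.26×10^8 s, so t/τ = 2.40.
ΔT(t) = ΔT_eq (1 − e^(−t/τ)) = 15.5 × (1 − e^−2.40) = 14.1 K.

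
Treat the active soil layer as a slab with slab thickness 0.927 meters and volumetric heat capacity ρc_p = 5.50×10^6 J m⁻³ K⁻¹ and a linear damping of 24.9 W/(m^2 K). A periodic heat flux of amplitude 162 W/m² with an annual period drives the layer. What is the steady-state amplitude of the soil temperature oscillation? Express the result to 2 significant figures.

6.5 K

Areal heat capacity C = ρc_p × D = 5.50×10^6 × 0.927 = 5.10×10^6 J m⁻² K⁻¹.
Angular frequency ω = 2π / T = 2π / 3.15×10^7 s = 1.99×10^-7 s⁻¹.
√((Cω)² + λ²) = √((1.02)² + 24.9²) = 24.9 W/(m²·K).
Amplitude A = F₀ / √((Cω)²+λ²) = 162 / 24.9 = 6.50 K.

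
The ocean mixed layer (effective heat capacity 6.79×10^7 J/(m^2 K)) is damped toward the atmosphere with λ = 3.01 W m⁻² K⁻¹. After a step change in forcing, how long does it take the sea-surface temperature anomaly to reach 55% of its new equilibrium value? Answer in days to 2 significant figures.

210 days

Areal heat capacity C = 6.79×10^7 J/(m^2 K) (given).
τ = C / λ = 6.79×10^7 / 3.01 = 2.26×10^7 s.
Fraction reached: 1 − e^(−t/τ) = 0.55 ⇒ t = −τ ln(1 − 0.55) = τ × 0.799.
t = 1.80×10^7 s = 208 days.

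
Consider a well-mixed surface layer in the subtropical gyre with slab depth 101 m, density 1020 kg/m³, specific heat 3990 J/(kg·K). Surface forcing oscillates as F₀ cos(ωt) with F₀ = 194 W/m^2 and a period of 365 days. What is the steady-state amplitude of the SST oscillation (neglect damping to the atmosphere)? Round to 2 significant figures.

2.4 K

Areal heat capacity C = ρ c_p D = 1020 × 3990 × 101 = 4.11×10^8 J/(m²·K).
Angular frequency ω = 2π / T = 2π / 3.15×10^7 s = 1.99×10^-7 s⁻¹.
Cω = 4.11×10^8 × 1.99×10^-7 = 81.9 W/(m²·K).
Amplitude A = F₀ / (Cω) = 194 / 81.9 = 2.37 K.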